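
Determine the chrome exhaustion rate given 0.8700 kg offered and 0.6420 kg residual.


Formula: Uptake = (offered - residual) / offered * 100
Substituting: Uptake = (0.8700 - 0.6420) / 0.8700 * 100
Result: 26.2069 %


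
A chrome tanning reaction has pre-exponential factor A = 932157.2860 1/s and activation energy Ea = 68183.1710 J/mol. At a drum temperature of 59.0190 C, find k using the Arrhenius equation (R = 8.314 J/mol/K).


T_K = T_C + 273.15 = 59.0190 + 273.15 = 332.1690 K
exponent = -Ea / (R * T_K) = -68183.1710 / (8.314 * 332.1690) = -24.6893
k = A * exp(exponent) = 932157.2860 * exp(-24.6893) = 1.7664e-05 1/s


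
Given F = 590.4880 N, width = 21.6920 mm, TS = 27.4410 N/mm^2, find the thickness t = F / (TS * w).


Formula: t = F / (TS * w)
Substituting: t = 590.4880 / (27.4410 * 21.6920)
Result: 0.9920 mm


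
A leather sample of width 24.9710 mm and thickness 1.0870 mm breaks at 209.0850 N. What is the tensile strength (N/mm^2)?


Formula: TS = force / (width * thickness)
Substituting: TS = 209.0850 / (24.9710 * 1.0870)
Result: 7.7030 N/mm^2


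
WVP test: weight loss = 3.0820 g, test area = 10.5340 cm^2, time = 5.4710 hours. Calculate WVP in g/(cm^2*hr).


Formula: WVP = loss / (area * time)
Substituting: WVP = 3.0820 / (10.5340 * 5.4710)
Result: 0.0534777 g/(cm^2*hr)


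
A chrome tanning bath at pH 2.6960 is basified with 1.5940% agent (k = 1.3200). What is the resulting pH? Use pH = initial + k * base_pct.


Formula: pH_final = pH_initial + k * base_pct
Substituting: pH_final = 2.6960 + 1.3200 * 1.5940
Result: 4.8001


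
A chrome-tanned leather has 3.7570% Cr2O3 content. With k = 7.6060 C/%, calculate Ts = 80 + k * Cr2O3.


Formula: Ts = 80 + k * Cr2O3
Substituting: Ts = 80 + 7.6060 * 3.7570
Result: 108.5757 C


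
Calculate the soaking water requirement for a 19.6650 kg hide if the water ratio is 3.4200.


Formula: Water = hide_weight * ratio
Substituting: Water = 19.6650 * 3.4200
Result: 67.2543 kg


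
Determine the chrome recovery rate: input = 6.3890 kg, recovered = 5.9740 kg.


Formula: Recovery = recovered / input * 100
Substituting: Recovery = 5.9740 / 6.3890 * 100
Result: 93.5045 %


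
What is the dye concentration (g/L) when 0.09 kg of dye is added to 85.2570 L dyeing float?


Formula: Conc = dye_mass(kg) / volume(L) * 1000
Substituting: Conc = 0.09 / 85.2570 * 1000
Result: 1.0556 g/L


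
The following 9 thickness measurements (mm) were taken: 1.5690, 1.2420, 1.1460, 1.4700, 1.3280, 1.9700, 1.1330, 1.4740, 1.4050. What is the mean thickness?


Formula: Average = sum / n
Substituting: Average = 12.7370 / 9
Result: 1.4152 mm


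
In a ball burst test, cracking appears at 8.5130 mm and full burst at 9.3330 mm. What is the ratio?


Formula: Ratio = crack / burst
Substituting: Ratio = 8.5130 / 9.3330
Result: 0.9121


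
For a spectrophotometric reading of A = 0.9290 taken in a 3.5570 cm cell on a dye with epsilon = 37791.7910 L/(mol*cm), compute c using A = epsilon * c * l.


Formula: c = A / (epsilon * l)
Substituting: c = 0.9290 / (37791.7910 * 3.5570)
Result: 6.9109e-06 mol/L


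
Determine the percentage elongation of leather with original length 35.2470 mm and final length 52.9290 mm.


Formula: Elongation = (Lf - L0) / L0 * 100
Substituting: Elongation = (52.9290 - 35.2470) / 35.2470 * 100
Result: 50.1660 %


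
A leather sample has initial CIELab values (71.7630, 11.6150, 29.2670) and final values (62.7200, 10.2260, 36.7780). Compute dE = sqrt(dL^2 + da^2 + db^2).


dL = -9.0430, da = -1.3890, db = 7.5110
dE = sqrt((-9.0430)^2 + (-1.3890)^2 + 7.5110^2) = 11.8372


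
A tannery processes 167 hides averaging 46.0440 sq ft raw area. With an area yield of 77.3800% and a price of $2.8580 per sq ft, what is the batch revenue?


Raw_total = N * avg_area = 167 * 46.0440 = 7689.3480 sq ft
Finished = Raw_total * yield / 100 = 7689.3480 * 77.3800 / 100 = 5950.0175 sq ft
Value = Finished * price = 5950.0175 * 2.8580 = 17005.1500 $


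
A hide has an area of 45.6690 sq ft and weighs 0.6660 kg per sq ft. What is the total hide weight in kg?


Formula: Weight = area * weight_per_sqft
Substituting: Weight = 45.6690 * 0.6660
Result: 30.4156 kg


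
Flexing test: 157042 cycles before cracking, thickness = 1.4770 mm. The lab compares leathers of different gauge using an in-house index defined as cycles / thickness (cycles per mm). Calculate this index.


Formula: Index = cycles / thickness
Substituting: Index = 157042 / 1.4770
Result: 106324.9831 cycles/mm


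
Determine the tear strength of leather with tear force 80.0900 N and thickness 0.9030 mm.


Formula: Tear strength = force / thickness
Substituting: Tear strength = 80.0900 / 0.9030
Result: 88.6932 N/mm


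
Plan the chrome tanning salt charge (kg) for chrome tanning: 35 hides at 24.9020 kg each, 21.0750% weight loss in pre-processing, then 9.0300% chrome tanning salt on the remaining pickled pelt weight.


Total_raw = N * avg_wt = 35 * 24.9020 = 871.5700 kg
Substrate = Total_raw * (1 - loss/100) = 871.5700 * (1 - 21.0750/100) = 687.8866 kg
Chrome = Substrate * pct / 100 = 687.8866 * 9.0300 / 100 = 62.1162 kg


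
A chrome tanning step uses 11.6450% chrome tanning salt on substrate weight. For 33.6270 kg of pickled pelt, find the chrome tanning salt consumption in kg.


Formula: Chrome = substrate * pct / 100
Substituting: Chrome = 33.6270 * 11.6450 / 100
Result: 3.9159 kg


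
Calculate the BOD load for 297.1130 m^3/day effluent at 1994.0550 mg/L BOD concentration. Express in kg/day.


Formula: BOD_load = volume * conc / 1000
Substituting: BOD_load = 297.1130 * 1994.0550 / 1000
Result: 592.4597 kg/day


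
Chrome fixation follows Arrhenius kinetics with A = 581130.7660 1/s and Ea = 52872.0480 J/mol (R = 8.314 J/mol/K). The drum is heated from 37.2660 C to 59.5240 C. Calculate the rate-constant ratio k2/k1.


T1 = 37.2660 + 273.15 = 310.4160 K; T2 = 59.5240 + 273.15 = 332.6740 K
k1 = A * exp(-Ea/(R*T1)) = 581130.7660 * exp(-52872.0480/(8.314*310.4160)) = 7.3623e-04 1/s
k2 = A * exp(-Ea/(R*T2)) = 581130.7660 * exp(-52872.0480/(8.314*332.6740)) = 0.00289932 1/s
k2/k1 = 0.00289932 / 7.3623e-04 = 3.9381


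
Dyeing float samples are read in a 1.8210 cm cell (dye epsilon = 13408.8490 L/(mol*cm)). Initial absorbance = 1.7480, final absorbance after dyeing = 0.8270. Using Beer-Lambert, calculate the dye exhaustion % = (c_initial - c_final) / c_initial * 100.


c_initial = A_i / (epsilon * l) = 1.7480 / (13408.8490 * 1.8210) = 7.1588e-05 mol/L
c_final = A_f / (epsilon * l) = 0.8270 / (13408.8490 * 1.8210) = 3.3869e-05 mol/L
Exhaustion = (c_initial - c_final) / c_initial * 100 = (7.1588e-05 - 3.3869e-05) / 7.1588e-05 * 100 = 52.6888 %


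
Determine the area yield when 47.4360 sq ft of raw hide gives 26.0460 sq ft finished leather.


Formula: Yield = finished / raw * 100
Substituting: Yield = 26.0460 / 47.4360 * 100
Result: 54.9077 %


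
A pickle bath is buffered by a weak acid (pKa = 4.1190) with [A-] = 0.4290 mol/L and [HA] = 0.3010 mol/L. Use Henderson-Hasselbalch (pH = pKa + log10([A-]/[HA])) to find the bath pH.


ratio = [A-] / [HA] = 0.4290 / 0.3010 = 1.4252
log10(ratio) = 0.1539
pH = pKa + log10(ratio) = 4.1190 + 0.1539 = 4.2729


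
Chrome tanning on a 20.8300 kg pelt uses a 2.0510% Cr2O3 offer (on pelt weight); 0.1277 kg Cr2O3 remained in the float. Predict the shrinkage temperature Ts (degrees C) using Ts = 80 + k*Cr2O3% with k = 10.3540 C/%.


Offered = pelt * offer_pct / 100 = 20.8300 * 2.0510 / 100 = 0.4272 kg
Uptake = offered - residual = 0.4272 - 0.1277 = 0.2995 kg
Cr2O3% on pelt = uptake / pelt * 100 = 0.2995 / 20.8300 * 100 = 1.4379 %
Ts = 80 + k * Cr2O3% = 80 + 10.3540 * 1.4379 = 94.8885 C


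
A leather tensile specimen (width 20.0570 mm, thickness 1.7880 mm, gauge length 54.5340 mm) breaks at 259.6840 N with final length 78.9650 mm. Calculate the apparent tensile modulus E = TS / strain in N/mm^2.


TS = F / (w * t) = 259.6840 / (20.0570 * 1.7880) = 7.2412 N/mm^2
strain = (Lf - L0) / L0 = (78.9650 - 54.5340) / 54.5340 = 0.4480
E = TS / strain = 7.2412 / 0.4480 = 16.1636 N/mm^2


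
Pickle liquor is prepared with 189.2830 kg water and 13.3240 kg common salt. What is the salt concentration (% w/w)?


Formula: Conc = salt / (water + salt) * 100
Substituting: Conc = 13.3240 / (189.2830 + 13.3240) * 100
Result: 6.5763 %


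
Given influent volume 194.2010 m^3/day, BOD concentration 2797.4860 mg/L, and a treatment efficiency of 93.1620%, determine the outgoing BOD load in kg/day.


Load_in = volume * conc / 1000 = 194.2010 * 2797.4860 / 1000 = 543.2746 kg/day
Removed = Load_in * eff / 100 = 543.2746 * 93.1620 / 100 = 506.1255 kg/day
Load_out = Load_in - Removed = 543.2746 - 506.1255 = 37.1491 kg/day


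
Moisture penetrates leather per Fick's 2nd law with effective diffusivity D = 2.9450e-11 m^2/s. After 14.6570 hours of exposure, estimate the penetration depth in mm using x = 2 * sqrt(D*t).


t = 14.6570 hr * 3600 = 52765.2000 s
D * t = 2.9450e-11 * 52765.2000 = 1.5539e-06
x = 2 * sqrt(D*t) = 2 * sqrt(1.5539e-06) = 0.00249314 m = 2.4931 mm


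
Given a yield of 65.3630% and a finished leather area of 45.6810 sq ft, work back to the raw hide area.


Formula: raw = finished * 100 / yield
Substituting: raw = 45.6810 * 100 / 65.3630
Result: 69.8882 sq ft


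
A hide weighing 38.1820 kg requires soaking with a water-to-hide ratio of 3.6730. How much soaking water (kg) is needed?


Formula: Water = hide_weight * ratio
Substituting: Water = 38.1820 * 3.6730
Result: 140.2425 kg


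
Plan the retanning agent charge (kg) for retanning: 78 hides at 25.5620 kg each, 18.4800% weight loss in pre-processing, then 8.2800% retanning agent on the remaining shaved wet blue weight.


Total_raw = N * avg_wt = 78 * 25.5620 = 1993.8360 kg
Substrate = Total_raw * (1 - loss/100) = 1993.8360 * (1 - 18.4800/100) = 1625.3751 kg
Retan = Substrate * pct / 100 = 1625.3751 * 8.2800 / 100 = 134.5811 kg


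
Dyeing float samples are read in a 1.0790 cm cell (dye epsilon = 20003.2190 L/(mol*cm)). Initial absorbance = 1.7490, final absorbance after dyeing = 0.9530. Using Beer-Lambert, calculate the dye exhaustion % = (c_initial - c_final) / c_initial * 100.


c_initial = A_i / (epsilon * l) = 1.7490 / (20003.2190 * 1.0790) = 8.1034e-05 mol/L
c_final = A_f / (epsilon * l) = 0.9530 / (20003.2190 * 1.0790) = 4.4154e-05 mol/L
Exhaustion = (c_initial - c_final) / c_initial * 100 = (8.1034e-05 - 4.4154e-05) / 8.1034e-05 * 100 = 45.5117 %


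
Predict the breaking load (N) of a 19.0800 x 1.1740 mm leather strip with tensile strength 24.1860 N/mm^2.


Formula: F = TS * w * t
Substituting: F = 24.1860 * 19.0800 * 1.1740
Result: 541.7645 N


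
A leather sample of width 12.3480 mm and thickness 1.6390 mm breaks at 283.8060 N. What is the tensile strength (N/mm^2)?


Formula: TS = force / (width * thickness)
Substituting: TS = 283.8060 / (12.3480 * 1.6390)
Result: 14.0232 N/mm^2


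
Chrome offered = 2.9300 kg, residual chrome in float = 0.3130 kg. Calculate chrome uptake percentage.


Formula: Uptake = (offered - residual) / offered * 100
Substituting: Uptake = (2.9300 - 0.3130) / 2.9300 * 100
Result: 89.3174 %


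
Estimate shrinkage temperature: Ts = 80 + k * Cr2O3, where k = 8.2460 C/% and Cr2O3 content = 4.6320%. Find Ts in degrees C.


Formula: Ts = 80 + k * Cr2O3
Substituting: Ts = 80 + 8.2460 * 4.6320
Result: 118.1955 C


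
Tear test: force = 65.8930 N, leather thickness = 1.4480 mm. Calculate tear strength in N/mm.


Formula: Tear strength = force / thickness
Substituting: Tear strength = 65.8930 / 1.4480
Result: 45.5062 N/mm


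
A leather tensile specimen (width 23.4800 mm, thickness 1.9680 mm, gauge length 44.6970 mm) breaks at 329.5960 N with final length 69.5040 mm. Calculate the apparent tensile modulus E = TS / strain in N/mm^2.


TS = F / (w * t) = 329.5960 / (23.4800 * 1.9680) = 7.1328 N/mm^2
strain = (Lf - L0) / L0 = (69.5040 - 44.6970) / 44.6970 = 0.5550
E = TS / strain = 7.1328 / 0.5550 = 12.8518 N/mm^2


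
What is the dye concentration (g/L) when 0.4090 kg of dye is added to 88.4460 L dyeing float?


Formula: Conc = dye_mass(kg) / volume(L) * 1000
Substituting: Conc = 0.4090 / 88.4460 * 1000
Result: 4.6243 g/L


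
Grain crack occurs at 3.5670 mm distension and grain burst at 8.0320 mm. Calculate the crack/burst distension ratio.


Formula: Ratio = crack / burst
Substituting: Ratio = 3.5670 / 8.0320
Result: 0.4441


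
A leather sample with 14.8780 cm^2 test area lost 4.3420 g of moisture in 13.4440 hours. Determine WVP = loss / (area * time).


Formula: WVP = loss / (area * time)
Substituting: WVP = 4.3420 / (14.8780 * 13.4440)
Result: 0.0217078 g/(cm^2*hr)


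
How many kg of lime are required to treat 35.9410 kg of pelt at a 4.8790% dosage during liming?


Formula: Lime = substrate * pct / 100
Substituting: Lime = 35.9410 * 4.8790 / 100
Result: 1.7536 kg


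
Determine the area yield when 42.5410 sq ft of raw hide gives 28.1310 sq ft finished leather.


Formula: Yield = finished / raw * 100
Substituting: Yield = 28.1310 / 42.5410 * 100
Result: 66.1268 %


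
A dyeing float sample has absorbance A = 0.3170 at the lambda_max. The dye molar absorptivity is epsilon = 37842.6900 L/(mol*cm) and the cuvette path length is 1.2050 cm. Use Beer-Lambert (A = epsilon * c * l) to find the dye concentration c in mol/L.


Formula: c = A / (epsilon * l)
Substituting: c = 0.3170 / (37842.6900 * 1.2050)
Result: 6.9517e-06 mol/L


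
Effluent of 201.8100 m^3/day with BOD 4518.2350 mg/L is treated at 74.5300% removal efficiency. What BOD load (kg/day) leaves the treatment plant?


Load_in = volume * conc / 1000 = 201.8100 * 4518.2350 / 1000 = 911.8250 kg/day
Removed = Load_in * eff / 100 = 911.8250 * 74.5300 / 100 = 679.5832 kg/day
Load_out = Load_in - Removed = 911.8250 - 679.5832 = 232.2418 kg/day


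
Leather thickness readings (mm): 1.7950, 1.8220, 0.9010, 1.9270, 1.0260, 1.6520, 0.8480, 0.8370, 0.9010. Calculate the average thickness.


Formula: Average = sum / n
Substituting: Average = 11.7090 / 9
Result: 1.3010 mm


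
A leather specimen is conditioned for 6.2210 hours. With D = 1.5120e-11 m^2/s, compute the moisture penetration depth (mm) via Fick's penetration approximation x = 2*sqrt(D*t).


t = 6.2210 hr * 3600 = 22395.6000 s
D * t = 1.5120e-11 * 22395.6000 = 3.3862e-07
x = 2 * sqrt(D*t) = 2 * sqrt(3.3862e-07) = 0.00116382 m = 1.1638 mm


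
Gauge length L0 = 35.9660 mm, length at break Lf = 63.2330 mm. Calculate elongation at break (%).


Formula: Elongation = (Lf - L0) / L0 * 100
Substituting: Elongation = (63.2330 - 35.9660) / 35.9660 * 100
Result: 75.8133 %


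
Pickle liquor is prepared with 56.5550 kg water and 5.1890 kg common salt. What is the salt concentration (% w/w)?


Formula: Conc = salt / (water + salt) * 100
Substituting: Conc = 5.1890 / (56.5550 + 5.1890) * 100
Result: 8.4041 %


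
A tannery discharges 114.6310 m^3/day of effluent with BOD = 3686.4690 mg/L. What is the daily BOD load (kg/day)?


Formula: BOD_load = volume * conc / 1000
Substituting: BOD_load = 114.6310 * 3686.4690 / 1000
Result: 422.5836 kg/day


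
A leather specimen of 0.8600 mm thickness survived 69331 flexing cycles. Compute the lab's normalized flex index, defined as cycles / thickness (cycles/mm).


Formula: Index = cycles / thickness
Substituting: Index = 69331 / 0.8600
Result: 80617.4419 cycles/mm


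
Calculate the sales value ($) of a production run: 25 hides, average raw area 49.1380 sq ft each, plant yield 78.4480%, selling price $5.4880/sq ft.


Raw_total = N * avg_area = 25 * 49.1380 = 1228.4500 sq ft
Finished = Raw_total * yield / 100 = 1228.4500 * 78.4480 / 100 = 963.6945 sq ft
Value = Finished * price = 963.6945 * 5.4880 = 5288.7552 $


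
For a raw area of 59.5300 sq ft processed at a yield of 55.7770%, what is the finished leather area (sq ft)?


Formula: finished = raw * yield / 100
Substituting: finished = 59.5300 * 55.7770 / 100
Result: 33.2040 sq ft


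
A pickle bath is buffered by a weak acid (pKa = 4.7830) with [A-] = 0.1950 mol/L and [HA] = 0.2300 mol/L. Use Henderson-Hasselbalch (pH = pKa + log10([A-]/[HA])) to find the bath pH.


ratio = [A-] / [HA] = 0.1950 / 0.2300 = 0.8478
log10(ratio) = -0.0716932
pH = pKa + log10(ratio) = 4.7830 - 0.0716932 = 4.7113


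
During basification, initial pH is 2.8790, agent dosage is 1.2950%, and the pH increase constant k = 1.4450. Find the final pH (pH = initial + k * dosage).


Formula: pH_final = pH_initial + k * base_pct
Substituting: pH_final = 2.8790 + 1.4450 * 1.2950
Result: 4.7503


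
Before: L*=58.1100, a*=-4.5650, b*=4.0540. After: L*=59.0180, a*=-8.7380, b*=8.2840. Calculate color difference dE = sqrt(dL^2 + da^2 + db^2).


dL = 0.9080, da = -4.1730, db = 4.2300
dE = sqrt(0.9080^2 + (-4.1730)^2 + 4.2300^2) = 6.0109


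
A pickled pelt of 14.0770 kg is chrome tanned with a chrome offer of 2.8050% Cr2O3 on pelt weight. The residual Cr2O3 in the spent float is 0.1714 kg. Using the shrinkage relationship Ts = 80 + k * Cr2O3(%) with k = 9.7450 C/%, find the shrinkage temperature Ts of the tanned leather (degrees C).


Offered = pelt * offer_pct / 100 = 14.0770 * 2.8050 / 100 = 0.3949 kg
Uptake = offered - residual = 0.3949 - 0.1714 = 0.2235 kg
Cr2O3% on pelt = uptake / pelt * 100 = 0.2235 / 14.0770 * 100 = 1.5874 %
Ts = 80 + k * Cr2O3% = 80 + 9.7450 * 1.5874 = 95.4693 C


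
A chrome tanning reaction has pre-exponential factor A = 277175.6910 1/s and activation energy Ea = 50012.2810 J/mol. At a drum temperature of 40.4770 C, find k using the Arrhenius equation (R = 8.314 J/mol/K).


T_K = T_C + 273.15 = 40.4770 + 273.15 = 313.6270 K
exponent = -Ea / (R * T_K) = -50012.2810 / (8.314 * 313.6270) = -19.1802
k = A * exp(exponent) = 277175.6910 * exp(-19.1802) = 0.00129688 1/s


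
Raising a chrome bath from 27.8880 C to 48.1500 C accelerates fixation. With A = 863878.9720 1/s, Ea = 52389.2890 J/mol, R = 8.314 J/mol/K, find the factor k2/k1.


T1 = 27.8880 + 273.15 = 301.0380 K; T2 = 48.1500 + 273.15 = 321.3000 K
k1 = A * exp(-Ea/(R*T1)) = 863878.9720 * exp(-52389.2890/(8.314*301.0380)) = 7.0112e-04 1/s
k2 = A * exp(-Ea/(R*T2)) = 863878.9720 * exp(-52389.2890/(8.314*321.3000)) = 0.00262465 1/s
k2/k1 = 0.00262465 / 7.0112e-04 = 3.7435


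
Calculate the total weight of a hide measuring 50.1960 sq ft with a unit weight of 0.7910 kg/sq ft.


Formula: Weight = area * weight_per_sqft
Substituting: Weight = 50.1960 * 0.7910
Result: 39.7050 kg


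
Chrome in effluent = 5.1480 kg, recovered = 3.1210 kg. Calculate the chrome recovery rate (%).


Formula: Recovery = recovered / input * 100
Substituting: Recovery = 3.1210 / 5.1480 * 100
Result: 60.6255 %


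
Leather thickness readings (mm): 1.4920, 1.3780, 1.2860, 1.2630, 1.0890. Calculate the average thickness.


Formula: Average = sum / n
Substituting: Average = 6.5080 / 5
Result: 1.3016 mm


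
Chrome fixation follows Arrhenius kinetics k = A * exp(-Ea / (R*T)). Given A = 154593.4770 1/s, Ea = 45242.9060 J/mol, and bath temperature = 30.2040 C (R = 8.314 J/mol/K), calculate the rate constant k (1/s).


T_K = T_C + 273.15 = 30.2040 + 273.15 = 303.3540 K
exponent = -Ea / (R * T_K) = -45242.9060 / (8.314 * 303.3540) = -17.9387
k = A * exp(exponent) = 154593.4770 * exp(-17.9387) = 0.00250332 1/s


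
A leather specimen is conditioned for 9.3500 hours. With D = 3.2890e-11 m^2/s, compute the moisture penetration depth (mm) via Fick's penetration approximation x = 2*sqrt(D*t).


t = 9.3500 hr * 3600 = 33660.0000 s
D * t = 3.2890e-11 * 33660.0000 = 1.1071e-06
x = 2 * sqrt(D*t) = 2 * sqrt(1.1071e-06) = 0.00210435 m = 2.1044 mm


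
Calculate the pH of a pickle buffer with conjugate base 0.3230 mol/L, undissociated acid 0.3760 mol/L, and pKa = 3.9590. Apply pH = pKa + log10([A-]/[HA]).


ratio = [A-] / [HA] = 0.3230 / 0.3760 = 0.8590
log10(ratio) = -0.0659853
pH = pKa + log10(ratio) = 3.9590 - 0.0659853 = 3.8930


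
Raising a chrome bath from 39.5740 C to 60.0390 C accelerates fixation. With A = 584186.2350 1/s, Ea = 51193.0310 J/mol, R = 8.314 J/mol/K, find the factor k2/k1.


T1 = 39.5740 + 273.15 = 312.7240 K; T2 = 60.0390 + 273.15 = 333.1890 K
k1 = A * exp(-Ea/(R*T1)) = 584186.2350 * exp(-51193.0310/(8.314*312.7240)) = 0.00164215 1/s
k2 = A * exp(-Ea/(R*T2)) = 584186.2350 * exp(-51193.0310/(8.314*333.1890)) = 0.00550348 1/s
k2/k1 = 0.00550348 / 0.00164215 = 3.3514


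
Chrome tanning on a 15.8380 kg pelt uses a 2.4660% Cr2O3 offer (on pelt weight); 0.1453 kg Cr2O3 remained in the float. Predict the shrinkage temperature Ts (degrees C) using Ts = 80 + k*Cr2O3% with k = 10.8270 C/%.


Offered = pelt * offer_pct / 100 = 15.8380 * 2.4660 / 100 = 0.3906 kg
Uptake = offered - residual = 0.3906 - 0.1453 = 0.2453 kg
Cr2O3% on pelt = uptake / pelt * 100 = 0.2453 / 15.8380 * 100 = 1.5486 %
Ts = 80 + k * Cr2O3% = 80 + 10.8270 * 1.5486 = 96.7665 C


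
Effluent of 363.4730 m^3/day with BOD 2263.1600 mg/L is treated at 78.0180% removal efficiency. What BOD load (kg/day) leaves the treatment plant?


Load_in = volume * conc / 1000 = 363.4730 * 2263.1600 / 1000 = 822.5976 kg/day
Removed = Load_in * eff / 100 = 822.5976 * 78.0180 / 100 = 641.7742 kg/day
Load_out = Load_in - Removed = 822.5976 - 641.7742 = 180.8234 kg/day


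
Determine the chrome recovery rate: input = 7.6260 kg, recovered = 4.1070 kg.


Formula: Recovery = recovered / input * 100
Substituting: Recovery = 4.1070 / 7.6260 * 100
Result: 53.8552 %


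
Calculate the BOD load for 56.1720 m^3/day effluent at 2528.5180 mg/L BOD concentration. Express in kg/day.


Formula: BOD_load = volume * conc / 1000
Substituting: BOD_load = 56.1720 * 2528.5180 / 1000
Result: 142.0319 kg/day


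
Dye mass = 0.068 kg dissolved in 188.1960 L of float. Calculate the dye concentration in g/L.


Formula: Conc = dye_mass(kg) / volume(L) * 1000
Substituting: Conc = 0.068 / 188.1960 * 1000
Result: 0.3613 g/L


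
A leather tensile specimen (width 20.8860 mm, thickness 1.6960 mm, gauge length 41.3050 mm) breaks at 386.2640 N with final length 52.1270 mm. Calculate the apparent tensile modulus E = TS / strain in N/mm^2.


TS = F / (w * t) = 386.2640 / (20.8860 * 1.6960) = 10.9044 N/mm^2
strain = (Lf - L0) / L0 = (52.1270 - 41.3050) / 41.3050 = 0.2620
E = TS / strain = 10.9044 / 0.2620 = 41.6196 N/mm^2


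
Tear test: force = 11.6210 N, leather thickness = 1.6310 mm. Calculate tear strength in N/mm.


Formula: Tear strength = force / thickness
Substituting: Tear strength = 11.6210 / 1.6310
Result: 7.1251 N/mm


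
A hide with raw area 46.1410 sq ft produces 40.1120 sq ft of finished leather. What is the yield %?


Formula: Yield = finished / raw * 100
Substituting: Yield = 40.1120 / 46.1410 * 100
Result: 86.9335 %


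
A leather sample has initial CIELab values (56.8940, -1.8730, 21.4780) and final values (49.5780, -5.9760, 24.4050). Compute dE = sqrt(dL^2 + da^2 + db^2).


dL = -7.3160, da = -4.1030, db = 2.9270
dE = sqrt((-7.3160)^2 + (-4.1030)^2 + 2.9270^2) = 8.8840


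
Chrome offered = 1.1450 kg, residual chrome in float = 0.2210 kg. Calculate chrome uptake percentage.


Formula: Uptake = (offered - residual) / offered * 100
Substituting: Uptake = (1.1450 - 0.2210) / 1.1450 * 100
Result: 80.6987 %


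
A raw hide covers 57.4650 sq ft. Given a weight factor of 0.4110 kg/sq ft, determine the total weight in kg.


Formula: Weight = area * weight_per_sqft
Substituting: Weight = 57.4650 * 0.4110
Result: 23.6181 kg


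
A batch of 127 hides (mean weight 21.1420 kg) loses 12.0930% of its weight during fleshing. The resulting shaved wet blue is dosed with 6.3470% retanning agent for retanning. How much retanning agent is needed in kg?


Total_raw = N * avg_wt = 127 * 21.1420 = 2685.0340 kg
Substrate = Total_raw * (1 - loss/100) = 2685.0340 * (1 - 12.0930/100) = 2360.3328 kg
Retan = Substrate * pct / 100 = 2360.3328 * 6.3470 / 100 = 149.8103 kg


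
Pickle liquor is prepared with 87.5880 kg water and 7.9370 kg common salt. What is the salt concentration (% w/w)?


Formula: Conc = salt / (water + salt) * 100
Substituting: Conc = 7.9370 / (87.5880 + 7.9370) * 100
Result: 8.3088 %


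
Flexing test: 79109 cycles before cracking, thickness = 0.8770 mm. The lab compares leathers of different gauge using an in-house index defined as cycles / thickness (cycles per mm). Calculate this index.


Formula: Index = cycles / thickness
Substituting: Index = 79109 / 0.8770
Result: 90204.1049 cycles/mm


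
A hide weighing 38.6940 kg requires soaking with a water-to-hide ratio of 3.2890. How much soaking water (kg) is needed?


Formula: Water = hide_weight * ratio
Substituting: Water = 38.6940 * 3.2890
Result: 127.2646 kg


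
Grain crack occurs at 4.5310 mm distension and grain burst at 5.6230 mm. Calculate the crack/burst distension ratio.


Formula: Ratio = crack / burst
Substituting: Ratio = 4.5310 / 5.6230
Result: 0.8058


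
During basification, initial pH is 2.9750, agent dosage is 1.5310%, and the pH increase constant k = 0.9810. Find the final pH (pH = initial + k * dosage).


Formula: pH_final = pH_initial + k * base_pct
Substituting: pH_final = 2.9750 + 0.9810 * 1.5310
Result: 4.4769


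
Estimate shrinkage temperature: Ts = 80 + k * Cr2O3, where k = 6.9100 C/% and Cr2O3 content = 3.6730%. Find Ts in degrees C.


Formula: Ts = 80 + k * Cr2O3
Substituting: Ts = 80 + 6.9100 * 3.6730
Result: 105.3804 C


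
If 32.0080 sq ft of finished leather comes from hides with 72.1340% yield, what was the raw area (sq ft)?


Formula: raw = finished * 100 / yield
Substituting: raw = 32.0080 * 100 / 72.1340
Result: 44.3730 sq ft


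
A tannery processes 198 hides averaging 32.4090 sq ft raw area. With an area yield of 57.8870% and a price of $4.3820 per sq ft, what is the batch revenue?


Raw_total = N * avg_area = 198 * 32.4090 = 6416.9820 sq ft
Finished = Raw_total * yield / 100 = 6416.9820 * 57.8870 / 100 = 3714.5984 sq ft
Value = Finished * price = 3714.5984 * 4.3820 = 16277.3701 $


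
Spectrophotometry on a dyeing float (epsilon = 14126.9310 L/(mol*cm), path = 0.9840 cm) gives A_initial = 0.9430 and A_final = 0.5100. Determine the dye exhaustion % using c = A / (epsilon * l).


c_initial = A_i / (epsilon * l) = 0.9430 / (14126.9310 * 0.9840) = 6.7837e-05 mol/L
c_final = A_f / (epsilon * l) = 0.5100 / (14126.9310 * 0.9840) = 3.6688e-05 mol/L
Exhaustion = (c_initial - c_final) / c_initial * 100 = (6.7837e-05 - 3.6688e-05) / 6.7837e-05 * 100 = 45.9173 %


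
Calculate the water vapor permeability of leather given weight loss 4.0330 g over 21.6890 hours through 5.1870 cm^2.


Formula: WVP = loss / (area * time)
Substituting: WVP = 4.0330 / (5.1870 * 21.6890)
Result: 0.0358486 g/(cm^2*hr)


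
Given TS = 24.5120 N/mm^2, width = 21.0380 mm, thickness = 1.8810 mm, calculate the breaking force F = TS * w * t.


Formula: F = TS * w * t
Substituting: F = 24.5120 * 21.0380 * 1.8810
Result: 970.0006 N


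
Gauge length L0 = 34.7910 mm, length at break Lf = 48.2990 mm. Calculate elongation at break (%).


Formula: Elongation = (Lf - L0) / L0 * 100
Substituting: Elongation = (48.2990 - 34.7910) / 34.7910 * 100
Result: 38.8261 %


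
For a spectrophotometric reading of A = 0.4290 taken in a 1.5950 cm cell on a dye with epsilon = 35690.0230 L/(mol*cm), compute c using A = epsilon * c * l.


Formula: c = A / (epsilon * l)
Substituting: c = 0.4290 / (35690.0230 * 1.5950)
Result: 7.5362e-06 mol/L


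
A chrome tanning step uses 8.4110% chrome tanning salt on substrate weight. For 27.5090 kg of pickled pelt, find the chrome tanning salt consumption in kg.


Formula: Chrome = substrate * pct / 100
Substituting: Chrome = 27.5090 * 8.4110 / 100
Result: 2.3138 kg


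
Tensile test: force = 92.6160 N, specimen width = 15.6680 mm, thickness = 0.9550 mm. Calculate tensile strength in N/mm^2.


Formula: TS = force / (width * thickness)
Substituting: TS = 92.6160 / (15.6680 * 0.9550)
Result: 6.1897 N/mm^2


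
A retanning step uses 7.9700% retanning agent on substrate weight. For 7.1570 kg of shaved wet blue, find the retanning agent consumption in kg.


Formula: Retan = substrate * pct / 100
Substituting: Retan = 7.1570 * 7.9700 / 100
Result: 0.5704 kg


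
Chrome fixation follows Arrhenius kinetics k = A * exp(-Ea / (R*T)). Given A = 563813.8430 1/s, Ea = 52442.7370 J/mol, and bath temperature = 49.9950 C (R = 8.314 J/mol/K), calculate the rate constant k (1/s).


T_K = T_C + 273.15 = 49.9950 + 273.15 = 323.1450 K
exponent = -Ea / (R * T_K) = -52442.7370 / (8.314 * 323.1450) = -19.5199
k = A * exp(exponent) = 563813.8430 * exp(-19.5199) = 0.00187821 1/s


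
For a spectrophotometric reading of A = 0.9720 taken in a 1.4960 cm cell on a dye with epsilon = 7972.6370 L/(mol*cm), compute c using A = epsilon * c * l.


Formula: c = A / (epsilon * l)
Substituting: c = 0.9720 / (7972.6370 * 1.4960)
Result: 8.1495e-05 mol/L


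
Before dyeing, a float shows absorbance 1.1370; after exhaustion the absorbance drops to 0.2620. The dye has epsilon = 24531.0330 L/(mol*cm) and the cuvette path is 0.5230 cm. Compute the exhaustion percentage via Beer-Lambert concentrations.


c_initial = A_i / (epsilon * l) = 1.1370 / (24531.0330 * 0.5230) = 8.8622e-05 mol/L
c_final = A_f / (epsilon * l) = 0.2620 / (24531.0330 * 0.5230) = 2.0421e-05 mol/L
Exhaustion = (c_initial - c_final) / c_initial * 100 = (8.8622e-05 - 2.0421e-05) / 8.8622e-05 * 100 = 76.9569 %


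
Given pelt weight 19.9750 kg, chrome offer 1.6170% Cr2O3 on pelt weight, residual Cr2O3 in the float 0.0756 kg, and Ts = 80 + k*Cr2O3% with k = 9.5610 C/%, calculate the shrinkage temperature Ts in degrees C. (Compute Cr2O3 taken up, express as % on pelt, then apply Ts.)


Offered = pelt * offer_pct / 100 = 19.9750 * 1.6170 / 100 = 0.3230 kg
Uptake = offered - residual = 0.3230 - 0.0756 = 0.2474 kg
Cr2O3% on pelt = uptake / pelt * 100 = 0.2474 / 19.9750 * 100 = 1.2385 %
Ts = 80 + k * Cr2O3% = 80 + 9.5610 * 1.2385 = 91.8416 C


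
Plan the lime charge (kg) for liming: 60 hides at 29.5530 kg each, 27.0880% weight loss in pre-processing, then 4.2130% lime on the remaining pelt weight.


Total_raw = N * avg_wt = 60 * 29.5530 = 1773.1800 kg
Substrate = Total_raw * (1 - loss/100) = 1773.1800 * (1 - 27.0880/100) = 1292.8610 kg
Lime = Substrate * pct / 100 = 1292.8610 * 4.2130 / 100 = 54.4682 kg


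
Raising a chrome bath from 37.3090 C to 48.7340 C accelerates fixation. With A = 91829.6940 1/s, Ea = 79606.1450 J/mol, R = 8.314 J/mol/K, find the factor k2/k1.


T1 = 37.3090 + 273.15 = 310.4590 K; T2 = 48.7340 + 273.15 = 321.8840 K
k1 = A * exp(-Ea/(R*T1)) = 91829.6940 * exp(-79606.1450/(8.314*310.4590)) = 3.7050e-09 1/s
k2 = A * exp(-Ea/(R*T2)) = 91829.6940 * exp(-79606.1450/(8.314*321.8840)) = 1.1071e-08 1/s
k2/k1 = 1.1071e-08 / 3.7050e-09 = 2.9882


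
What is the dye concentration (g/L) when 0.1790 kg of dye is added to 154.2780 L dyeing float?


Formula: Conc = dye_mass(kg) / volume(L) * 1000
Substituting: Conc = 0.1790 / 154.2780 * 1000
Result: 1.1602 g/L


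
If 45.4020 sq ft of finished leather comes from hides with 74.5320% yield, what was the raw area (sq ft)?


Formula: raw = finished * 100 / yield
Substituting: raw = 45.4020 * 100 / 74.5320
Result: 60.9161 sq ft


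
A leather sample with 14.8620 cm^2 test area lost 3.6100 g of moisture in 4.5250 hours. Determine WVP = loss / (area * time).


Formula: WVP = loss / (area * time)
Substituting: WVP = 3.6100 / (14.8620 * 4.5250)
Result: 0.0536799 g/(cm^2*hr)


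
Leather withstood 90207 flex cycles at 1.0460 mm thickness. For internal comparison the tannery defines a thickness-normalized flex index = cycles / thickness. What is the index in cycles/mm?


Formula: Index = cycles / thickness
Substituting: Index = 90207 / 1.0460
Result: 86239.9618 cycles/mm


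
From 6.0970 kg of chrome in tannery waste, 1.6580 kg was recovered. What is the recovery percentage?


Formula: Recovery = recovered / input * 100
Substituting: Recovery = 1.6580 / 6.0970 * 100
Result: 27.1937 %


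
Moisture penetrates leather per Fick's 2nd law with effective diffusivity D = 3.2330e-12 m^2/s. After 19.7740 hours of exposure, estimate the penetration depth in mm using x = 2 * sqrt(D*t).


t = 19.7740 hr * 3600 = 71186.4000 s
D * t = 3.2330e-12 * 71186.4000 = 2.3015e-07
x = 2 * sqrt(D*t) = 2 * sqrt(2.3015e-07) = 9.5947e-04 m = 0.9595 mm


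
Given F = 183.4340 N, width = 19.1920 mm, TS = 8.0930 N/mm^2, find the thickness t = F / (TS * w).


Formula: t = F / (TS * w)
Substituting: t = 183.4340 / (8.0930 * 19.1920)
Result: 1.1810 mm


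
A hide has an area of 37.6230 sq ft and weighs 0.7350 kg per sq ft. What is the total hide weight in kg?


Formula: Weight = area * weight_per_sqft
Substituting: Weight = 37.6230 * 0.7350
Result: 27.6529 kg


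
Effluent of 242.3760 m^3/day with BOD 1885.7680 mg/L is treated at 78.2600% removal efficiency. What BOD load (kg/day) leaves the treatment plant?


Load_in = volume * conc / 1000 = 242.3760 * 1885.7680 / 1000 = 457.0649 kg/day
Removed = Load_in * eff / 100 = 457.0649 * 78.2600 / 100 = 357.6990 kg/day
Load_out = Load_in - Removed = 457.0649 - 357.6990 = 99.3659 kg/day


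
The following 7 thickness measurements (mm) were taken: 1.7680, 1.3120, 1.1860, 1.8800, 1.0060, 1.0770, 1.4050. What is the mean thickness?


Formula: Average = sum / n
Substituting: Average = 9.6340 / 7
Result: 1.3763 mm


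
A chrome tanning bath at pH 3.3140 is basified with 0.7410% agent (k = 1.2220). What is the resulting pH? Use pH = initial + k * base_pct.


Formula: pH_final = pH_initial + k * base_pct
Substituting: pH_final = 3.3140 + 1.2220 * 0.7410
Result: 4.2195


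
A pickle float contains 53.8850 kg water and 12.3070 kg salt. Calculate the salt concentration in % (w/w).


Formula: Conc = salt / (water + salt) * 100
Substituting: Conc = 12.3070 / (53.8850 + 12.3070) * 100
Result: 18.5929 %


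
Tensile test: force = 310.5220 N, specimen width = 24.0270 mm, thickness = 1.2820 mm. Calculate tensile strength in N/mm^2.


Formula: TS = force / (width * thickness)
Substituting: TS = 310.5220 / (24.0270 * 1.2820)
Result: 10.0810 N/mm^2


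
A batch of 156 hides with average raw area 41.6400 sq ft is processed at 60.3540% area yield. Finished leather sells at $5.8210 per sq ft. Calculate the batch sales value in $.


Raw_total = N * avg_area = 156 * 41.6400 = 6495.8400 sq ft
Finished = Raw_total * yield / 100 = 6495.8400 * 60.3540 / 100 = 3920.4993 sq ft
Value = Finished * price = 3920.4993 * 5.8210 = 22821.2263 $


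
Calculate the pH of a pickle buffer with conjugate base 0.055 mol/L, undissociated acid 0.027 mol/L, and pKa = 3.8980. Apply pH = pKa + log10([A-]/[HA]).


ratio = [A-] / [HA] = 0.055 / 0.027 = 2.0370
log10(ratio) = 0.3090
pH = pKa + log10(ratio) = 3.8980 + 0.3090 = 4.2070


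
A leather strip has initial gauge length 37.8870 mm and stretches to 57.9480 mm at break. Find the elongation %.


Formula: Elongation = (Lf - L0) / L0 * 100
Substituting: Elongation = (57.9480 - 37.8870) / 37.8870 * 100
Result: 52.9496 %


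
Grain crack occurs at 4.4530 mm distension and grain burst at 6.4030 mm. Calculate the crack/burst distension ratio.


Formula: Ratio = crack / burst
Substituting: Ratio = 4.4530 / 6.4030
Result: 0.6955


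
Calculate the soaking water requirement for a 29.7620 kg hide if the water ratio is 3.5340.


Formula: Water = hide_weight * ratio
Substituting: Water = 29.7620 * 3.5340
Result: 105.1789 kg


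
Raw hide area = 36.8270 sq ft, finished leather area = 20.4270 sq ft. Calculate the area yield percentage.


Formula: Yield = finished / raw * 100
Substituting: Yield = 20.4270 / 36.8270 * 100
Result: 55.4675 %


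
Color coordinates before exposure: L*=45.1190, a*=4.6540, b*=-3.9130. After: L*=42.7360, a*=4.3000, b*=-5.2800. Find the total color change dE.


dL = -2.3830, da = -0.3540, db = -1.3670
dE = sqrt((-2.3830)^2 + (-0.3540)^2 + (-1.3670)^2) = 2.7700


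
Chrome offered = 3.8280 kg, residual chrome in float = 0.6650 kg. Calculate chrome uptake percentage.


Formula: Uptake = (offered - residual) / offered * 100
Substituting: Uptake = (3.8280 - 0.6650) / 3.8280 * 100
Result: 82.6280 %


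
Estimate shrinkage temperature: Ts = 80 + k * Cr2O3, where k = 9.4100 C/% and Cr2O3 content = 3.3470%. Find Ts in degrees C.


Formula: Ts = 80 + k * Cr2O3
Substituting: Ts = 80 + 9.4100 * 3.3470
Result: 111.4953 C


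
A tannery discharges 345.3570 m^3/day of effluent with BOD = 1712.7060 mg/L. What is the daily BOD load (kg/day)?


Formula: BOD_load = volume * conc / 1000
Substituting: BOD_load = 345.3570 * 1712.7060 / 1000
Result: 591.4950 kg/day


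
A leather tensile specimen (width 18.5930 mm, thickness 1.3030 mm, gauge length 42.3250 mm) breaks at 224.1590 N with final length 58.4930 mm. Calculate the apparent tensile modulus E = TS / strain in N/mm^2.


TS = F / (w * t) = 224.1590 / (18.5930 * 1.3030) = 9.2526 N/mm^2
strain = (Lf - L0) / L0 = (58.4930 - 42.3250) / 42.3250 = 0.3820
E = TS / strain = 9.2526 / 0.3820 = 24.2216 N/mm^2


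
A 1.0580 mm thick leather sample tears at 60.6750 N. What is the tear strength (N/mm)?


Formula: Tear strength = force / thickness
Substituting: Tear strength = 60.6750 / 1.0580
Result: 57.3488 N/mm


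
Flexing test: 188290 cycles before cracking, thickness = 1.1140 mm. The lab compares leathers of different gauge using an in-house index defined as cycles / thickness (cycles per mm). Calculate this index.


Formula: Index = cycles / thickness
Substituting: Index = 188290 / 1.1140
Result: 169021.5440 cycles/mm


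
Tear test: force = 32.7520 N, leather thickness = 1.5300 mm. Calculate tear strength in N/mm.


Formula: Tear strength = force / thickness
Substituting: Tear strength = 32.7520 / 1.5300
Result: 21.4065 N/mm


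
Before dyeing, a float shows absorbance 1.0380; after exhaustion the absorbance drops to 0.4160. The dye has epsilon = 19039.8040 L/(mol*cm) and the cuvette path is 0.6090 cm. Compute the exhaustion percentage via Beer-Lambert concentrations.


c_initial = A_i / (epsilon * l) = 1.0380 / (19039.8040 * 0.6090) = 8.9519e-05 mol/L
c_final = A_f / (epsilon * l) = 0.4160 / (19039.8040 * 0.6090) = 3.5877e-05 mol/L
Exhaustion = (c_initial - c_final) / c_initial * 100 = (8.9519e-05 - 3.5877e-05) / 8.9519e-05 * 100 = 59.9229 %


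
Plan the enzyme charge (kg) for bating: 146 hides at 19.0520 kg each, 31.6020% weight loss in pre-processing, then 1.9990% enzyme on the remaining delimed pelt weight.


Total_raw = N * avg_wt = 146 * 19.0520 = 2781.5920 kg
Substrate = Total_raw * (1 - loss/100) = 2781.5920 * (1 - 31.6020/100) = 1902.5533 kg
Enzyme = Substrate * pct / 100 = 1902.5533 * 1.9990 / 100 = 38.0320 kg


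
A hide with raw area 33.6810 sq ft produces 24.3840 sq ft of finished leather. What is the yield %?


Formula: Yield = finished / raw * 100
Substituting: Yield = 24.3840 / 33.6810 * 100
Result: 72.3969 %


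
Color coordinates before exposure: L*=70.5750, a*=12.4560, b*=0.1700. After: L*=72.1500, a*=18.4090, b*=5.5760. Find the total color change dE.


dL = 1.5750, da = 5.9530, db = 5.4060
dE = sqrt(1.5750^2 + 5.9530^2 + 5.4060^2) = 8.1941


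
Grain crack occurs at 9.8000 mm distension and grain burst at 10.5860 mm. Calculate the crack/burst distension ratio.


Formula: Ratio = crack / burst
Substituting: Ratio = 9.8000 / 10.5860
Result: 0.9258


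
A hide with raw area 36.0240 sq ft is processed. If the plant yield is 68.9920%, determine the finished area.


Formula: finished = raw * yield / 100
Substituting: finished = 36.0240 * 68.9920 / 100
Result: 24.8537 sq ft


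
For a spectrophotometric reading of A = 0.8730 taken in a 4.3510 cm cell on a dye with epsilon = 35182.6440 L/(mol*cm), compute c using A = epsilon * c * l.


Formula: c = A / (epsilon * l)
Substituting: c = 0.8730 / (35182.6440 * 4.3510)
Result: 5.7029e-06 mol/L
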